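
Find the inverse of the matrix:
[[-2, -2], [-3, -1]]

For [[a,b],[c,d]], inverse = (1/det)·[[d,-b],[-c,a]]
det = (-2)(-1) - (-2)(-3) = 2 - 6 = -4
Inverse = (1/-4)·[[-1, 2], [3, -2]]
= [[1/4, -1/2], [-3/4, 1/2]]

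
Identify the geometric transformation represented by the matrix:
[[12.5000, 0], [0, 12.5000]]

This matrix represents: uniform scaling by factor 12.5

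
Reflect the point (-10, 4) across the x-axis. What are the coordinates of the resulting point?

Reflection across x-axis: (-10, 4) → (-10, -4)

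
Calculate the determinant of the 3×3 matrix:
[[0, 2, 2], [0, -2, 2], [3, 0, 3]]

Expansion along first row:
det = 0·det([[-2,2],[0,3]]) - 2·det([[0,2],[3,3]]) + 2·det([[0,-2],[3,0]])
    = 0·(-2·3 - 2·0) - 2·(0·3 - 2·3) + 2·(0·0 - -2·3)
    = 0·-6 - 2·-6 + 2·6
    = 0 + 12 + 12 = 24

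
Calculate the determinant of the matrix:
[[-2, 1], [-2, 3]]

For a 2×2 matrix [[a, b], [c, d]], det = ad - bc
det = (-2)(3) - (1)(-2) = -6 - -2 = -4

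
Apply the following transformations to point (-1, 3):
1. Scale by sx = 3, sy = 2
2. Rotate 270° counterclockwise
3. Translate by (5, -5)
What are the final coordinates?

Step 1: Scale → (-3, 6)
Step 2: Rotate 270° → (6, 3)
Step 3: Translate → (11, -2)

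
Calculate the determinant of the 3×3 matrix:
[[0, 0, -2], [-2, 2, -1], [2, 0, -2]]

Expansion along first row:
det = 0·det([[2,-1],[0,-2]]) - 0·det([[-2,-1],[2,-2]]) + -2·det([[-2,2],[2,0]])
    = 0·(2·-2 - -1·0) - 0·(-2·-2 - -1·2) + -2·(-2·0 - 2·2)
    = 0·-4 - 0·6 + -2·-4
    = 0 + 0 + 8 = 8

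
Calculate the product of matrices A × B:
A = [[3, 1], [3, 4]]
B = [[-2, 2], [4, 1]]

Matrix multiplication:
C[0][0] = 3×-2 + 1×4 = -2
C[0][1] = 3×2 + 1×1 = 7
C[1][0] = 3×-2 + 4×4 = 10
C[1][1] = 3×2 + 4×1 = 10
Result: [[-2, 7], [10, 10]]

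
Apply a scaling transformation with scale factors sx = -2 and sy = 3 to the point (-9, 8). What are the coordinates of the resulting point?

Scaling matrix:
[[-2, 0], [0, 3]]
Result: (-9 × -2, 8 × 3) = (18, 24)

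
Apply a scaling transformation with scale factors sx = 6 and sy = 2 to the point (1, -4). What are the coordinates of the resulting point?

Scaling matrix:
[[6, 0], [0, 2]]
Result: (1 × 6, -4 × 2) = (6, -8)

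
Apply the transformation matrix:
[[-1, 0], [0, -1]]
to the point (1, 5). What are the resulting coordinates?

Matrix multiplication:
[[-1, 0], [0, -1]] × [1, 5]ᵀ
= [(-1)(1) + (0)(5), (0)(1) + (-1)(5)]ᵀ
= [-1, -5]ᵀ
Result: (-1, -5)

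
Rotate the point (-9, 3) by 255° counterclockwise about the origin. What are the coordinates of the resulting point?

Rotation matrix for 255°: [[cos 255°, -sin 255°], [sin 255°, cos 255°]] ≈ [[-0.258819, 0.965926], [-0.965926, -0.258819]]
[[-0.258819, 0.965926], [-0.965926, -0.258819]] × [-9, 3]ᵀ ≈ [5.2271, 7.9169]ᵀ
Result: (5.2271, 7.9169)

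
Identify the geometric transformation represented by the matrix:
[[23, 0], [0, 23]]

This matrix represents: uniform scaling by factor 23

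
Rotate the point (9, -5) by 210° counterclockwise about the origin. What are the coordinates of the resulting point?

Rotation matrix for 210°: [[cos 210°, -sin 210°], [sin 210°, cos 210°]] ≈ [[-0.866025, 0.500000], [-0.500000, -0.866025]]
[[-0.866025, 0.500000], [-0.500000, -0.866025]] × [9, -5]ᵀ ≈ [-10.2942, -0.1699]ᵀ
Result: (-10.2942, -0.1699)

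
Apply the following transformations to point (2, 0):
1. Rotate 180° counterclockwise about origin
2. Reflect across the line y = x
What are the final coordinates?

Step 1: Rotate 180° → (-2, 0)
Step 2: Reflect across line y = x → (0, -2)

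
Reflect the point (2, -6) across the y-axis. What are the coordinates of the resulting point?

Reflection across y-axis: (2, -6) → (-2, -6)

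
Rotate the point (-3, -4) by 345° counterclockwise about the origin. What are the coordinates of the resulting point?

Rotation matrix for 345°: [[cos 345°, -sin 345°], [sin 345°, cos 345°]] ≈ [[0.965926, 0.258819], [-0.258819, 0.965926]]
[[0.965926, 0.258819], [-0.258819, 0.965926]] × [-3, -4]ᵀ ≈ [-3.9331, -3.0872]ᵀ
Result: (-3.9331, -3.0872)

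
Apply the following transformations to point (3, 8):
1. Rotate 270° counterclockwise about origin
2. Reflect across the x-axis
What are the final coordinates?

Step 1: Rotate 270° → (8, -3)
Step 2: Reflect across x-axis → (8, 3)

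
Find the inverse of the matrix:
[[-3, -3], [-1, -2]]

For [[a,b],[c,d]], inverse = (1/det)·[[d,-b],[-c,a]]
det = (-3)(-2) - (-3)(-1) = 6 - 3 = 3
Inverse = (1/3)·[[-2, 3], [1, -3]]
= [[-2/3, 1], [1/3, -1]]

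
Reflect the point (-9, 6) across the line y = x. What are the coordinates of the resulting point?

Reflection across line y = x: (-9, 6) → (6, -9)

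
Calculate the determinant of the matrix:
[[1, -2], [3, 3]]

For a 2×2 matrix [[a, b], [c, d]], det = ad - bc
det = (1)(3) - (-2)(3) = 3 - -6 = 9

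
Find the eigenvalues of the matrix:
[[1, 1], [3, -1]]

Characteristic equation: det(A - λI) = 0
λ² - (trace)λ + (det) = 0
trace = 1 + -1 = 0, det = (1)(-1) - (1)(3) = -4
λ² - (0)λ + (-4) = 0
λ = (0 ± √((0)² - 4·(-4))) / 2 = (0 ± √16) / 2
Solving: λ = -2, 2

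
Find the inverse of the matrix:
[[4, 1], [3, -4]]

For [[a,b],[c,d]], inverse = (1/det)·[[d,-b],[-c,a]]
det = (4)(-4) - (1)(3) = -16 - 3 = -19
Inverse = (1/-19)·[[-4, -1], [-3, 4]]
= [[4/19, 1/19], [3/19, -4/19]]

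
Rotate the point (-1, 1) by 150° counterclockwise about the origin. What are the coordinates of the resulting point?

Rotation matrix for 150°: [[cos 150°, -sin 150°], [sin 150°, cos 150°]] ≈ [[-0.866025, -0.500000], [0.500000, -0.866025]]
[[-0.866025, -0.500000], [0.500000, -0.866025]] × [-1, 1]ᵀ ≈ [0.3660, -1.3660]ᵀ
Result: (0.3660, -1.3660)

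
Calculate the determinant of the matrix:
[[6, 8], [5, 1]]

For a 2×2 matrix [[a, b], [c, d]], det = ad - bc
det = (6)(1) - (8)(5) = 6 - 40 = -34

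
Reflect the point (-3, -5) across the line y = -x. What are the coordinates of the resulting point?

Reflection across line y = -x: (-3, -5) → (5, 3)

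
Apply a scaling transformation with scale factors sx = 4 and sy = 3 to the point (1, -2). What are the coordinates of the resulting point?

Scaling matrix:
[[4, 0], [0, 3]]
Result: (1 × 4, -2 × 3) = (4, -6)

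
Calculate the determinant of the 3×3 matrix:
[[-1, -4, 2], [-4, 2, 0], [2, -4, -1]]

Expansion along first row:
det = -1·det([[2,0],[-4,-1]]) - -4·det([[-4,0],[2,-1]]) + 2·det([[-4,2],[2,-4]])
    = -1·(2·-1 - 0·-4) - -4·(-4·-1 - 0·2) + 2·(-4·-4 - 2·2)
    = -1·-2 - -4·4 + 2·12
    = 2 + 16 + 24 = 42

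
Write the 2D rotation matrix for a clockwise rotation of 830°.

Rotation matrix formula: [[cos θ, -sin θ], [sin θ, cos θ]]
A clockwise rotation by 830° is equivalent to a counterclockwise rotation by -830°.
For θ = -830°:
cos(-830°) = -0.3420
sin(-830°) = -0.9397
Result: [[-0.3420, 0.9397], [-0.9397, -0.3420]]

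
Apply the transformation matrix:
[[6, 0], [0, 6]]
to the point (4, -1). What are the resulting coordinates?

Matrix multiplication:
[[6, 0], [0, 6]] × [4, -1]ᵀ
= [(6)(4) + (0)(-1), (0)(4) + (6)(-1)]ᵀ
= [24, -6]ᵀ
Result: (24, -6)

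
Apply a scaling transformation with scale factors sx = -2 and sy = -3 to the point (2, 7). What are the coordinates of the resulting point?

Scaling matrix:
[[-2, 0], [0, -3]]
Result: (2 × -2, 7 × -3) = (-4, -21)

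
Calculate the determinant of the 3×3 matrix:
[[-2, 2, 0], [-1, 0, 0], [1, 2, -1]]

Expansion along first row:
det = -2·det([[0,0],[2,-1]]) - 2·det([[-1,0],[1,-1]]) + 0·det([[-1,0],[1,2]])
    = -2·(0·-1 - 0·2) - 2·(-1·-1 - 0·1) + 0·(-1·2 - 0·1)
    = -2·0 - 2·1 + 0·-2
    = 0 + -2 + 0 = -2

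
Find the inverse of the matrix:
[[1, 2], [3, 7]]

For [[a,b],[c,d]], inverse = (1/det)·[[d,-b],[-c,a]]
det = (1)(7) - (2)(3) = 7 - 6 = 1
Inverse = [[7, -2], [-3, 1]]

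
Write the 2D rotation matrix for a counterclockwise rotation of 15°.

Rotation matrix formula: [[cos θ, -sin θ], [sin θ, cos θ]]
For θ = 15°:
cos(15°) = 0.9659
sin(15°) = 0.2588
Result: [[0.9659, -0.2588], [0.2588, 0.9659]]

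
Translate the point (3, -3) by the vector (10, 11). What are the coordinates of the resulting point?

Translation by (10, 11) (homogeneous matrix [[1, 0, 10], [0, 1, 11], [0, 0, 1]]):
x' = 3 + 10 = 13
y' = -3 + 11 = 8
Result: (13, 8)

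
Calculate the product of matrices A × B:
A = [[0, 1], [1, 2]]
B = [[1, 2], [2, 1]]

Matrix multiplication:
C[0][0] = 0×1 + 1×2 = 2
C[0][1] = 0×2 + 1×1 = 1
C[1][0] = 1×1 + 2×2 = 5
C[1][1] = 1×2 + 2×1 = 4
Result: [[2, 1], [5, 4]]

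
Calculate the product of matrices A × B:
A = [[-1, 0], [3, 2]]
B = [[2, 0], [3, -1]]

Matrix multiplication:
C[0][0] = -1×2 + 0×3 = -2
C[0][1] = -1×0 + 0×-1 = 0
C[1][0] = 3×2 + 2×3 = 12
C[1][1] = 3×0 + 2×-1 = -2
Result: [[-2, 0], [12, -2]]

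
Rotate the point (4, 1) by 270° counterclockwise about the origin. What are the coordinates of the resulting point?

Rotation matrix for 270°: [[cos 270°, -sin 270°], [sin 270°, cos 270°]] = [[0, 1], [-1, 0]]
[[0, 1], [-1, 0]] × [4, 1]ᵀ = [1, -4]ᵀ
Result: (1, -4)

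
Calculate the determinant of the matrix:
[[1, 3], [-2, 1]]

For a 2×2 matrix [[a, b], [c, d]], det = ad - bc
det = (1)(1) - (3)(-2) = 1 - -6 = 7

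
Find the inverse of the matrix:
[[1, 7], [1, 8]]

For [[a,b],[c,d]], inverse = (1/det)·[[d,-b],[-c,a]]
det = (1)(8) - (7)(1) = 8 - 7 = 1
Inverse = [[8, -7], [-1, 1]]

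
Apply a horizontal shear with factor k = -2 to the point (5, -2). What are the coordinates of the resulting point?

Shear matrix for horizontal shear with factor k = -2:
[[1, -2], [0, 1]]
Result: (5, -2) → (9, -2)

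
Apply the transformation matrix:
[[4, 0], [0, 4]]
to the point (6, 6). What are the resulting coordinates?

Matrix multiplication:
[[4, 0], [0, 4]] × [6, 6]ᵀ
= [(4)(6) + (0)(6), (0)(6) + (4)(6)]ᵀ
= [24, 24]ᵀ
Result: (24, 24)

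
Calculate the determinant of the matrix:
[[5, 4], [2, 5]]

For a 2×2 matrix [[a, b], [c, d]], det = ad - bc
det = (5)(5) - (4)(2) = 25 - 8 = 17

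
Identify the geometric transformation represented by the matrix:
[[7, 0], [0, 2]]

This matrix represents: non-uniform scaling by sx = 7, sy = 2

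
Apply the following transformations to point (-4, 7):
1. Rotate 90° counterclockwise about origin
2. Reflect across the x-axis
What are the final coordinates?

Step 1: Rotate 90° → (-7, -4)
Step 2: Reflect across x-axis → (-7, 4)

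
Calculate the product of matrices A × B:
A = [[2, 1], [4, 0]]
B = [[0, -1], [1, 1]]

Matrix multiplication:
C[0][0] = 2×0 + 1×1 = 1
C[0][1] = 2×-1 + 1×1 = -1
C[1][0] = 4×0 + 0×1 = 0
C[1][1] = 4×-1 + 0×1 = -4
Result: [[1, -1], [0, -4]]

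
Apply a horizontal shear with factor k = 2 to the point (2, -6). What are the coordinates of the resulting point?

Shear matrix for horizontal shear with factor k = 2:
[[1, 2], [0, 1]]
Result: (2, -6) → (-10, -6)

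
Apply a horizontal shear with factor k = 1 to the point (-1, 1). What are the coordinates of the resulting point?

Shear matrix for horizontal shear with factor k = 1:
[[1, 1], [0, 1]]
Result: (-1, 1) → (0, 1)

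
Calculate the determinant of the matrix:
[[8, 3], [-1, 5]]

For a 2×2 matrix [[a, b], [c, d]], det = ad - bc
det = (8)(5) - (3)(-1) = 40 - -3 = 43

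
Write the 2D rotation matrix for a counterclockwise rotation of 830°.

Rotation matrix formula: [[cos θ, -sin θ], [sin θ, cos θ]]
For θ = 830°:
cos(830°) = -0.3420
sin(830°) = 0.9397
Result: [[-0.3420, -0.9397], [0.9397, -0.3420]]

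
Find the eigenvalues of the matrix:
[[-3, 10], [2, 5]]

Characteristic equation: det(A - λI) = 0
λ² - (trace)λ + (det) = 0
trace = -3 + 5 = 2, det = (-3)(5) - (10)(2) = -35
λ² - (2)λ + (-35) = 0
λ = (2 ± √((2)² - 4·(-35))) / 2 = (2 ± √144) / 2
Solving: λ = -5, 7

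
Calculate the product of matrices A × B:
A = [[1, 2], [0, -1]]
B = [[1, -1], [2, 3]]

Matrix multiplication:
C[0][0] = 1×1 + 2×2 = 5
C[0][1] = 1×-1 + 2×3 = 5
C[1][0] = 0×1 + -1×2 = -2
C[1][1] = 0×-1 + -1×3 = -3
Result: [[5, 5], [-2, -3]]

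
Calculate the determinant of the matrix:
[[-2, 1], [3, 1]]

For a 2×2 matrix [[a, b], [c, d]], det = ad - bc
det = (-2)(1) - (1)(3) = -2 - 3 = -5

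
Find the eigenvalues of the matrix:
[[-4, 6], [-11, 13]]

Characteristic equation: det(A - λI) = 0
λ² - (trace)λ + (det) = 0
trace = -4 + 13 = 9, det = (-4)(13) - (6)(-11) = 14
λ² - (9)λ + (14) = 0
λ = (9 ± √((9)² - 4·(14))) / 2 = (9 ± √25) / 2
Solving: λ = 2, 7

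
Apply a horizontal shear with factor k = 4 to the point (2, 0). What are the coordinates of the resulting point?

Shear matrix for horizontal shear with factor k = 4:
[[1, 4], [0, 1]]
Result: (2, 0) → (2, 0)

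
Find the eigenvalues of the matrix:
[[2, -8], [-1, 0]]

Characteristic equation: det(A - λI) = 0
λ² - (trace)λ + (det) = 0
trace = 2 + 0 = 2, det = (2)(0) - (-8)(-1) = -8
λ² - (2)λ + (-8) = 0
λ = (2 ± √((2)² - 4·(-8))) / 2 = (2 ± √36) / 2
Solving: λ = -2, 4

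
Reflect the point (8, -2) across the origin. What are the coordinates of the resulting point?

Reflection across origin: (8, -2) → (-8, 2)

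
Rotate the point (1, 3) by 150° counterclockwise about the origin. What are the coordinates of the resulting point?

Rotation matrix for 150°: [[cos 150°, -sin 150°], [sin 150°, cos 150°]] ≈ [[-0.866025, -0.500000], [0.500000, -0.866025]]
[[-0.866025, -0.500000], [0.500000, -0.866025]] × [1, 3]ᵀ ≈ [-2.3660, -2.0981]ᵀ
Result: (-2.3660, -2.0981)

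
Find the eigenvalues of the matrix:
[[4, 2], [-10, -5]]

Characteristic equation: det(A - λI) = 0
λ² - (trace)λ + (det) = 0
trace = 4 + -5 = -1, det = (4)(-5) - (2)(-10) = 0
λ² - (-1)λ + (0) = 0
λ = (-1 ± √((-1)² - 4·(0))) / 2 = (-1 ± √1) / 2
Solving: λ = -1, 0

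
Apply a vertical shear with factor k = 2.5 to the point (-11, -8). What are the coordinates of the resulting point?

Shear matrix for vertical shear with factor k = 2.5:
[[1, 0], [2.50, 1]]
Result: (-11, -8) → (-11, -35.5)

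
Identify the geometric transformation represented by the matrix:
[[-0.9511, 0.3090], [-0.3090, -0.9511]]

This matrix represents: rotation by 198° counterclockwise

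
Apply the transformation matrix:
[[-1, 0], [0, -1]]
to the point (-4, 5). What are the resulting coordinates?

Matrix multiplication:
[[-1, 0], [0, -1]] × [-4, 5]ᵀ
= [(-1)(-4) + (0)(5), (0)(-4) + (-1)(5)]ᵀ
= [4, -5]ᵀ
Result: (4, -5)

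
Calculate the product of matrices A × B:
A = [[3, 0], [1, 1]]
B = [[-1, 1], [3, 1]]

Matrix multiplication:
C[0][0] = 3×-1 + 0×3 = -3
C[0][1] = 3×1 + 0×1 = 3
C[1][0] = 1×-1 + 1×3 = 2
C[1][1] = 1×1 + 1×1 = 2
Result: [[-3, 3], [2, 2]]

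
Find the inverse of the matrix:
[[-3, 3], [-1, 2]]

For [[a,b],[c,d]], inverse = (1/det)·[[d,-b],[-c,a]]
det = (-3)(2) - (3)(-1) = -6 - -3 = -3
Inverse = (1/-3)·[[2, -3], [1, -3]]
= [[-2/3, 1], [-1/3, 1]]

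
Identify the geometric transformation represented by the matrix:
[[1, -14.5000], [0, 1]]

This matrix represents: horizontal shear with factor -14.5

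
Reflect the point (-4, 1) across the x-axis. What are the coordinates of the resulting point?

Reflection across x-axis: (-4, 1) → (-4, -1)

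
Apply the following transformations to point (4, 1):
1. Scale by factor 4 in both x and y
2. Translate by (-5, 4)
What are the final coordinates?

Step 1: Scale (4, 1) by 4 → (16, 4)
Step 2: Translate by (-5, 4) → (11, 8)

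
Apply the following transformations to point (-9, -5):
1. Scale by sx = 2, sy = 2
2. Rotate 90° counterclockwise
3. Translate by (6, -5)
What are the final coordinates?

Step 1: Scale → (-18, -10)
Step 2: Rotate 90° → (10, -18)
Step 3: Translate → (16, -23)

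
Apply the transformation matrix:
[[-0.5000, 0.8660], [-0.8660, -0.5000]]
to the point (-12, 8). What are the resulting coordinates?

Matrix multiplication:
[[-0.5000, 0.8660], [-0.8660, -0.5000]] × [-12, 8]ᵀ
= [(-0.5000)(-12) + (0.8660)(8), (-0.8660)(-12) + (-0.5000)(8)]ᵀ
= [12.9280, 6.3920]ᵀ
Result: (12.9280, 6.3920)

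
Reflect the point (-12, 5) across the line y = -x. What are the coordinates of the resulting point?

Reflection across line y = -x: (-12, 5) → (-5, 12)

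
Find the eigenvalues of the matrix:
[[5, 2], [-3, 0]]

Characteristic equation: det(A - λI) = 0
λ² - (trace)λ + (det) = 0
trace = 5 + 0 = 5, det = (5)(0) - (2)(-3) = 6
λ² - (5)λ + (6) = 0
λ = (5 ± √((5)² - 4·(6))) / 2 = (5 ± √1) / 2
Solving: λ = 2, 3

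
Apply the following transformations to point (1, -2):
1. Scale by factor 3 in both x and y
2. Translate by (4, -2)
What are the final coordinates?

Step 1: Scale (1, -2) by 3 → (3, -6)
Step 2: Translate by (4, -2) → (7, -8)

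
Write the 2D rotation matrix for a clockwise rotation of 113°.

Rotation matrix formula: [[cos θ, -sin θ], [sin θ, cos θ]]
A clockwise rotation by 113° is equivalent to a counterclockwise rotation by -113°.
For θ = -113°:
cos(-113°) = -0.3907
sin(-113°) = -0.9205
Result: [[-0.3907, 0.9205], [-0.9205, -0.3907]]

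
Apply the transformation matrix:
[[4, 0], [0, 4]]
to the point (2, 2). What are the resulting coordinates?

Matrix multiplication:
[[4, 0], [0, 4]] × [2, 2]ᵀ
= [(4)(2) + (0)(2), (0)(2) + (4)(2)]ᵀ
= [8, 8]ᵀ
Result: (8, 8)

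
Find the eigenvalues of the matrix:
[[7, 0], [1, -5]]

Characteristic equation: det(A - λI) = 0
λ² - (trace)λ + (det) = 0
trace = 7 + -5 = 2, det = (7)(-5) - (0)(1) = -35
λ² - (2)λ + (-35) = 0
λ = (2 ± √((2)² - 4·(-35))) / 2 = (2 ± √144) / 2
Solving: λ = -5, 7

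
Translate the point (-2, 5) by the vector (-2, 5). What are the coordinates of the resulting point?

Translation by (-2, 5) (homogeneous matrix [[1, 0, -2], [0, 1, 5], [0, 0, 1]]):
x' = -2 + -2 = -4
y' = 5 + 5 = 10
Result: (-4, 10)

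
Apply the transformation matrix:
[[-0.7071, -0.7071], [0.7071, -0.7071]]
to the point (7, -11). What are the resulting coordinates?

Matrix multiplication:
[[-0.7071, -0.7071], [0.7071, -0.7071]] × [7, -11]ᵀ
= [(-0.7071)(7) + (-0.7071)(-11), (0.7071)(7) + (-0.7071)(-11)]ᵀ
= [2.8284, 12.7278]ᵀ
Result: (2.8284, 12.7278)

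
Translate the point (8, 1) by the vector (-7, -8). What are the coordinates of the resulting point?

Translation by (-7, -8) (homogeneous matrix [[1, 0, -7], [0, 1, -8], [0, 0, 1]]):
x' = 8 + -7 = 1
y' = 1 + -8 = -7
Result: (1, -7)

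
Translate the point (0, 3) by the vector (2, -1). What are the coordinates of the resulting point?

Translation by (2, -1) (homogeneous matrix [[1, 0, 2], [0, 1, -1], [0, 0, 1]]):
x' = 0 + 2 = 2
y' = 3 + -1 = 2
Result: (2, 2)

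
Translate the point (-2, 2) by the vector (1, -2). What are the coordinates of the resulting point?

Translation by (1, -2) (homogeneous matrix [[1, 0, 1], [0, 1, -2], [0, 0, 1]]):
x' = -2 + 1 = -1
y' = 2 + -2 = 0
Result: (-1, 0)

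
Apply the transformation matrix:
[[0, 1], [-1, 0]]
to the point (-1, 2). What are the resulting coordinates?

Matrix multiplication:
[[0, 1], [-1, 0]] × [-1, 2]ᵀ
= [(0)(-1) + (1)(2), (-1)(-1) + (0)(2)]ᵀ
= [2, 1]ᵀ
Result: (2, 1)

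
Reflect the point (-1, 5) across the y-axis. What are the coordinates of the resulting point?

Reflection across y-axis: (-1, 5) → (1, 5)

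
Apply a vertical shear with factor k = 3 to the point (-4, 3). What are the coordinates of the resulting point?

Shear matrix for vertical shear with factor k = 3:
[[1, 0], [3, 1]]
Result: (-4, 3) → (-4, -9)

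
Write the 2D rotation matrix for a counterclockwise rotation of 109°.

Rotation matrix formula: [[cos θ, -sin θ], [sin θ, cos θ]]
For θ = 109°:
cos(109°) = -0.3256
sin(109°) = 0.9455
Result: [[-0.3256, -0.9455], [0.9455, -0.3256]]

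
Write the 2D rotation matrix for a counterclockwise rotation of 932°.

Rotation matrix formula: [[cos θ, -sin θ], [sin θ, cos θ]]
For θ = 932°:
cos(932°) = -0.8480
sin(932°) = -0.5299
Result: [[-0.8480, 0.5299], [-0.5299, -0.8480]]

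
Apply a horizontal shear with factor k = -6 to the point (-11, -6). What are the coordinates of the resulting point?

Shear matrix for horizontal shear with factor k = -6:
[[1, -6], [0, 1]]
Result: (-11, -6) → (25, -6)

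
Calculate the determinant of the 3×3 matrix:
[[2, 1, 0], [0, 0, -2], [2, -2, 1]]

Expansion along first row:
det = 2·det([[0,-2],[-2,1]]) - 1·det([[0,-2],[2,1]]) + 0·det([[0,0],[2,-2]])
    = 2·(0·1 - -2·-2) - 1·(0·1 - -2·2) + 0·(0·-2 - 0·2)
    = 2·-4 - 1·4 + 0·0
    = -8 + -4 + 0 = -12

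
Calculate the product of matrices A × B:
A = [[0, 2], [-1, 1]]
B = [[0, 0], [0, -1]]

Matrix multiplication:
C[0][0] = 0×0 + 2×0 = 0
C[0][1] = 0×0 + 2×-1 = -2
C[1][0] = -1×0 + 1×0 = 0
C[1][1] = -1×0 + 1×-1 = -1
Result: [[0, -2], [0, -1]]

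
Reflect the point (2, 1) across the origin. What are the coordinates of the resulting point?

Reflection across origin: (2, 1) → (-2, -1)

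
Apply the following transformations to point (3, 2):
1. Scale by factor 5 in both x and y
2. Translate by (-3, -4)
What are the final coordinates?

Step 1: Scale (3, 2) by 5 → (15, 10)
Step 2: Translate by (-3, -4) → (12, 6)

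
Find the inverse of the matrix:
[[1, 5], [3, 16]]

For [[a,b],[c,d]], inverse = (1/det)·[[d,-b],[-c,a]]
det = (1)(16) - (5)(3) = 16 - 15 = 1
Inverse = [[16, -5], [-3, 1]]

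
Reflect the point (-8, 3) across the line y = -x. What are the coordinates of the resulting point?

Reflection across line y = -x: (-8, 3) → (-3, 8)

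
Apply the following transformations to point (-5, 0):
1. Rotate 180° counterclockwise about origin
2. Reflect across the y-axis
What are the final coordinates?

Step 1: Rotate 180° → (5, 0)
Step 2: Reflect across y-axis → (-5, 0)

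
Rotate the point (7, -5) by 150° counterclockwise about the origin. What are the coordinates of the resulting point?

Rotation matrix for 150°: [[cos 150°, -sin 150°], [sin 150°, cos 150°]] ≈ [[-0.866025, -0.500000], [0.500000, -0.866025]]
[[-0.866025, -0.500000], [0.500000, -0.866025]] × [7, -5]ᵀ ≈ [-3.5622, 7.8301]ᵀ
Result: (-3.5622, 7.8301)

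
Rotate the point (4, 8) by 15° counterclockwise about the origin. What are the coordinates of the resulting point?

Rotation matrix for 15°: [[cos 15°, -sin 15°], [sin 15°, cos 15°]] ≈ [[0.965926, -0.258819], [0.258819, 0.965926]]
[[0.965926, -0.258819], [0.258819, 0.965926]] × [4, 8]ᵀ ≈ [1.7932, 8.7627]ᵀ
Result: (1.7932, 8.7627)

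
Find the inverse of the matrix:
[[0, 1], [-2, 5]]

For [[a,b],[c,d]], inverse = (1/det)·[[d,-b],[-c,a]]
det = (0)(5) - (1)(-2) = 0 - -2 = 2
Inverse = (1/2)·[[5, -1], [2, 0]]
= [[5/2, -1/2], [1, 0]]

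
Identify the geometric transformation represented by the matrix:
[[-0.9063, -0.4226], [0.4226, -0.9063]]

This matrix represents: rotation by 155° counterclockwise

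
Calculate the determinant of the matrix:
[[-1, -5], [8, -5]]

For a 2×2 matrix [[a, b], [c, d]], det = ad - bc
det = (-1)(-5) - (-5)(8) = 5 - -40 = 45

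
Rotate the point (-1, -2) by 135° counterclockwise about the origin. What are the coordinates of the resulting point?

Rotation matrix for 135°: [[cos 135°, -sin 135°], [sin 135°, cos 135°]] ≈ [[-0.707107, -0.707107], [0.707107, -0.707107]]
[[-0.707107, -0.707107], [0.707107, -0.707107]] × [-1, -2]ᵀ ≈ [2.1213, 0.7071]ᵀ
Result: (2.1213, 0.7071)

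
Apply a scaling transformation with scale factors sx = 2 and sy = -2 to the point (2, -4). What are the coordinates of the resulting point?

Scaling matrix:
[[2, 0], [0, -2]]
Result: (2 × 2, -4 × -2) = (4, 8)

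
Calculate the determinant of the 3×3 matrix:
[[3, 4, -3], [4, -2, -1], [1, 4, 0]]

Expansion along first row:
det = 3·det([[-2,-1],[4,0]]) - 4·det([[4,-1],[1,0]]) + -3·det([[4,-2],[1,4]])
    = 3·(-2·0 - -1·4) - 4·(4·0 - -1·1) + -3·(4·4 - -2·1)
    = 3·4 - 4·1 + -3·18
    = 12 + -4 + -54 = -46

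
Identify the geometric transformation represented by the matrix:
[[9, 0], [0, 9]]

This matrix represents: uniform scaling by factor 9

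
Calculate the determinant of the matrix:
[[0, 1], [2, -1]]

For a 2×2 matrix [[a, b], [c, d]], det = ad - bc
det = (0)(-1) - (1)(2) = 0 - 2 = -2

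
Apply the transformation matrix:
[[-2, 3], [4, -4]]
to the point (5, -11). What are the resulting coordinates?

Matrix multiplication:
[[-2, 3], [4, -4]] × [5, -11]ᵀ
= [(-2)(5) + (3)(-11), (4)(5) + (-4)(-11)]ᵀ
= [-43, 64]ᵀ
Result: (-43, 64)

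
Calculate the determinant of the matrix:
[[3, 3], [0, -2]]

For a 2×2 matrix [[a, b], [c, d]], det = ad - bc
det = (3)(-2) - (3)(0) = -6 - 0 = -6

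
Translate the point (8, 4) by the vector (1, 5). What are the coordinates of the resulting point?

Translation by (1, 5) (homogeneous matrix [[1, 0, 1], [0, 1, 5], [0, 0, 1]]):
x' = 8 + 1 = 9
y' = 4 + 5 = 9
Result: (9, 9)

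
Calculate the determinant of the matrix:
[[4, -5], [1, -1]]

For a 2×2 matrix [[a, b], [c, d]], det = ad - bc
det = (4)(-1) - (-5)(1) = -4 - -5 = 1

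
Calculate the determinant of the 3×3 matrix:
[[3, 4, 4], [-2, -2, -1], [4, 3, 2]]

Expansion along first row:
det = 3·det([[-2,-1],[3,2]]) - 4·det([[-2,-1],[4,2]]) + 4·det([[-2,-2],[4,3]])
    = 3·(-2·2 - -1·3) - 4·(-2·2 - -1·4) + 4·(-2·3 - -2·4)
    = 3·-1 - 4·0 + 4·2
    = -3 + 0 + 8 = 5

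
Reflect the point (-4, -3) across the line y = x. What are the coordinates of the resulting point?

Reflection across line y = x: (-4, -3) → (-3, -4)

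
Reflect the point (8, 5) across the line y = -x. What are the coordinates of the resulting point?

Reflection across line y = -x: (8, 5) → (-5, -8)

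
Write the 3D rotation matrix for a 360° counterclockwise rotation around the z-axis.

Rotation matrix for counterclockwise 360° around z-axis:
cos(360°) = 1, sin(360°) = 0
Result: [[1, 0, 0], [0, 1, 0], [0, 0, 1]]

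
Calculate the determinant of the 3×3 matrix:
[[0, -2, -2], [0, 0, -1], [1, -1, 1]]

Expansion along first row:
det = 0·det([[0,-1],[-1,1]]) - -2·det([[0,-1],[1,1]]) + -2·det([[0,0],[1,-1]])
    = 0·(0·1 - -1·-1) - -2·(0·1 - -1·1) + -2·(0·-1 - 0·1)
    = 0·-1 - -2·1 + -2·0
    = 0 + 2 + 0 = 2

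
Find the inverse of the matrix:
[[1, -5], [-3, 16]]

For [[a,b],[c,d]], inverse = (1/det)·[[d,-b],[-c,a]]
det = (1)(16) - (-5)(-3) = 16 - 15 = 1
Inverse = [[16, 5], [3, 1]]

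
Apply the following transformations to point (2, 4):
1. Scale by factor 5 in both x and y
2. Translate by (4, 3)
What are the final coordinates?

Step 1: Scale (2, 4) by 5 → (10, 20)
Step 2: Translate by (4, 3) → (14, 23)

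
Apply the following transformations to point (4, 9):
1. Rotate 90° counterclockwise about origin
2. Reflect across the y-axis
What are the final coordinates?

Step 1: Rotate 90° → (-9, 4)
Step 2: Reflect across y-axis → (9, 4)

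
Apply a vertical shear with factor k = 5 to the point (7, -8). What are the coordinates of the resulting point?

Shear matrix for vertical shear with factor k = 5:
[[1, 0], [5, 1]]
Result: (7, -8) → (7, 27)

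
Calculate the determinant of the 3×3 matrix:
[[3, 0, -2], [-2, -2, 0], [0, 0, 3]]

Expansion along first row:
det = 3·det([[-2,0],[0,3]]) - 0·det([[-2,0],[0,3]]) + -2·det([[-2,-2],[0,0]])
    = 3·(-2·3 - 0·0) - 0·(-2·3 - 0·0) + -2·(-2·0 - -2·0)
    = 3·-6 - 0·-6 + -2·0
    = -18 + 0 + 0 = -18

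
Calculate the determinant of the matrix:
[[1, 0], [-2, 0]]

For a 2×2 matrix [[a, b], [c, d]], det = ad - bc
det = (1)(0) - (0)(-2) = 0 - 0 = 0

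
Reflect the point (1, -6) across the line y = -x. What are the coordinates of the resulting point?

Reflection across line y = -x: (1, -6) → (6, -1)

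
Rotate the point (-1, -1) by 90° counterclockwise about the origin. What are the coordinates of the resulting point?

Rotation matrix for 90°: [[cos 90°, -sin 90°], [sin 90°, cos 90°]] = [[0, -1], [1, 0]]
[[0, -1], [1, 0]] × [-1, -1]ᵀ = [1, -1]ᵀ
Result: (1, -1)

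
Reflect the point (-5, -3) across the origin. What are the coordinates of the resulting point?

Reflection across origin: (-5, -3) → (5, 3)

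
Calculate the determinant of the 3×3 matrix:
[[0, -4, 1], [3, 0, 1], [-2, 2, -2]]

Expansion along first row:
det = 0·det([[0,1],[2,-2]]) - -4·det([[3,1],[-2,-2]]) + 1·det([[3,0],[-2,2]])
    = 0·(0·-2 - 1·2) - -4·(3·-2 - 1·-2) + 1·(3·2 - 0·-2)
    = 0·-2 - -4·-4 + 1·6
    = 0 + -16 + 6 = -10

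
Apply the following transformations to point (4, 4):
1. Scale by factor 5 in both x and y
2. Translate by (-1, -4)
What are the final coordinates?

Step 1: Scale (4, 4) by 5 → (20, 20)
Step 2: Translate by (-1, -4) → (19, 16)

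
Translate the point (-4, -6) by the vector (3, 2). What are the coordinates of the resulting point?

Translation by (3, 2) (homogeneous matrix [[1, 0, 3], [0, 1, 2], [0, 0, 1]]):
x' = -4 + 3 = -1
y' = -6 + 2 = -4
Result: (-1, -4)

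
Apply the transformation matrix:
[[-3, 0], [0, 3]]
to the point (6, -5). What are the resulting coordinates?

Matrix multiplication:
[[-3, 0], [0, 3]] × [6, -5]ᵀ
= [(-3)(6) + (0)(-5), (0)(6) + (3)(-5)]ᵀ
= [-18, -15]ᵀ
Result: (-18, -15)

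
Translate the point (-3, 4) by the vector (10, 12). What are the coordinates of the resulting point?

Translation by (10, 12) (homogeneous matrix [[1, 0, 10], [0, 1, 12], [0, 0, 1]]):
x' = -3 + 10 = 7
y' = 4 + 12 = 16
Result: (7, 16)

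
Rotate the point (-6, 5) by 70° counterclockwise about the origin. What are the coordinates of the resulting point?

Rotation matrix for 70°: [[cos 70°, -sin 70°], [sin 70°, cos 70°]] ≈ [[0.342020, -0.939693], [0.939693, 0.342020]]
[[0.342020, -0.939693], [0.939693, 0.342020]] × [-6, 5]ᵀ ≈ [-6.7506, -3.9281]ᵀ
Result: (-6.7506, -3.9281)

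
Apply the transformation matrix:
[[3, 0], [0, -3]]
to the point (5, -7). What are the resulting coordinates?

Matrix multiplication:
[[3, 0], [0, -3]] × [5, -7]ᵀ
= [(3)(5) + (0)(-7), (0)(5) + (-3)(-7)]ᵀ
= [15, 21]ᵀ
Result: (15, 21)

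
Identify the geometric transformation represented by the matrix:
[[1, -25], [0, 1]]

This matrix represents: horizontal shear with factor -25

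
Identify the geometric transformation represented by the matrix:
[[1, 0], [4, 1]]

This matrix represents: vertical shear with factor 4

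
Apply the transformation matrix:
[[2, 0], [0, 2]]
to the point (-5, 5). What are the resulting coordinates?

Matrix multiplication:
[[2, 0], [0, 2]] × [-5, 5]ᵀ
= [(2)(-5) + (0)(5), (0)(-5) + (2)(5)]ᵀ
= [-10, 10]ᵀ
Result: (-10, 10)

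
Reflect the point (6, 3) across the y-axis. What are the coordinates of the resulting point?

Reflection across y-axis: (6, 3) → (-6, 3)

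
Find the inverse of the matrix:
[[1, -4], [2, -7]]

For [[a,b],[c,d]], inverse = (1/det)·[[d,-b],[-c,a]]
det = (1)(-7) - (-4)(2) = -7 - -8 = 1
Inverse = [[-7, 4], [-2, 1]]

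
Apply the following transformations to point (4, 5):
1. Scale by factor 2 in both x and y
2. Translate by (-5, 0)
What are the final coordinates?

Step 1: Scale (4, 5) by 2 → (8, 10)
Step 2: Translate by (-5, 0) → (3, 10)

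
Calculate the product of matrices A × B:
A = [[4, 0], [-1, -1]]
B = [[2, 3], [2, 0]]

Matrix multiplication:
C[0][0] = 4×2 + 0×2 = 8
C[0][1] = 4×3 + 0×0 = 12
C[1][0] = -1×2 + -1×2 = -4
C[1][1] = -1×3 + -1×0 = -3
Result: [[8, 12], [-4, -3]]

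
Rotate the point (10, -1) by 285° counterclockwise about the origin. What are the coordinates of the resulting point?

Rotation matrix for 285°: [[cos 285°, -sin 285°], [sin 285°, cos 285°]] ≈ [[0.258819, 0.965926], [-0.965926, 0.258819]]
[[0.258819, 0.965926], [-0.965926, 0.258819]] × [10, -1]ᵀ ≈ [1.6223, -9.9181]ᵀ
Result: (1.6223, -9.9181)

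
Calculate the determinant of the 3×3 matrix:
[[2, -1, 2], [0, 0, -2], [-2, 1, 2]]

Expansion along first row:
det = 2·det([[0,-2],[1,2]]) - -1·det([[0,-2],[-2,2]]) + 2·det([[0,0],[-2,1]])
    = 2·(0·2 - -2·1) - -1·(0·2 - -2·-2) + 2·(0·1 - 0·-2)
    = 2·2 - -1·-4 + 2·0
    = 4 + -4 + 0 = 0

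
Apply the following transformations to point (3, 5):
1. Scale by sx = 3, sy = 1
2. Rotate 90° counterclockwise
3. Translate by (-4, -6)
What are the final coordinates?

Step 1: Scale → (9, 5)
Step 2: Rotate 90° → (-5, 9)
Step 3: Translate → (-9, 3)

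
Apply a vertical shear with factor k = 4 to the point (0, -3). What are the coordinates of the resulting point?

Shear matrix for vertical shear with factor k = 4:
[[1, 0], [4, 1]]
Result: (0, -3) → (0, -3)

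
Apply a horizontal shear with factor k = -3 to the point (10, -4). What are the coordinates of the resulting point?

Shear matrix for horizontal shear with factor k = -3:
[[1, -3], [0, 1]]
Result: (10, -4) → (22, -4)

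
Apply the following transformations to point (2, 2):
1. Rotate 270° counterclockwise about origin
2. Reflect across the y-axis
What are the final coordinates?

Step 1: Rotate 270° → (2, -2)
Step 2: Reflect across y-axis → (-2, -2)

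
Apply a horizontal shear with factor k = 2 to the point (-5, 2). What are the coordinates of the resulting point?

Shear matrix for horizontal shear with factor k = 2:
[[1, 2], [0, 1]]
Result: (-5, 2) → (-1, 2)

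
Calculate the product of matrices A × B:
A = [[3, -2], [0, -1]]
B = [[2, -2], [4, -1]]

Matrix multiplication:
C[0][0] = 3×2 + -2×4 = -2
C[0][1] = 3×-2 + -2×-1 = -4
C[1][0] = 0×2 + -1×4 = -4
C[1][1] = 0×-2 + -1×-1 = 1
Result: [[-2, -4], [-4, 1]]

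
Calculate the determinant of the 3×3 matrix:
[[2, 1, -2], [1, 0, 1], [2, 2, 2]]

Expansion along first row:
det = 2·det([[0,1],[2,2]]) - 1·det([[1,1],[2,2]]) + -2·det([[1,0],[2,2]])
    = 2·(0·2 - 1·2) - 1·(1·2 - 1·2) + -2·(1·2 - 0·2)
    = 2·-2 - 1·0 + -2·2
    = -4 + 0 + -4 = -8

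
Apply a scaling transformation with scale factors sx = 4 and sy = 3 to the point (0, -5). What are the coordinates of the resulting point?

Scaling matrix:
[[4, 0], [0, 3]]
Result: (0 × 4, -5 × 3) = (0, -15)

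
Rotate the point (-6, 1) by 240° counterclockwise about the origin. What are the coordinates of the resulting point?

Rotation matrix for 240°: [[cos 240°, -sin 240°], [sin 240°, cos 240°]] ≈ [[-0.500000, 0.866025], [-0.866025, -0.500000]]
[[-0.500000, 0.866025], [-0.866025, -0.500000]] × [-6, 1]ᵀ ≈ [3.8660, 4.6962]ᵀ
Result: (3.8660, 4.6962)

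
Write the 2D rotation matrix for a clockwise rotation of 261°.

Rotation matrix formula: [[cos θ, -sin θ], [sin θ, cos θ]]
A clockwise rotation by 261° is equivalent to a counterclockwise rotation by -261°.
For θ = -261°:
cos(-261°) = -0.1564
sin(-261°) = 0.9877
Result: [[-0.1564, -0.9877], [0.9877, -0.1564]]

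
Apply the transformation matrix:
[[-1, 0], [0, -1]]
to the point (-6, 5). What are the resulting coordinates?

Matrix multiplication:
[[-1, 0], [0, -1]] × [-6, 5]ᵀ
= [(-1)(-6) + (0)(5), (0)(-6) + (-1)(5)]ᵀ
= [6, -5]ᵀ
Result: (6, -5)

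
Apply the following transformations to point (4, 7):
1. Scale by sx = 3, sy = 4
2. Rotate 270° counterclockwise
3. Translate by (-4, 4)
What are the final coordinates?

Step 1: Scale → (12, 28)
Step 2: Rotate 270° → (28, -12)
Step 3: Translate → (24, -8)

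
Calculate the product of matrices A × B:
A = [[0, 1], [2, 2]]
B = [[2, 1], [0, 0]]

Matrix multiplication:
C[0][0] = 0×2 + 1×0 = 0
C[0][1] = 0×1 + 1×0 = 0
C[1][0] = 2×2 + 2×0 = 4
C[1][1] = 2×1 + 2×0 = 2
Result: [[0, 0], [4, 2]]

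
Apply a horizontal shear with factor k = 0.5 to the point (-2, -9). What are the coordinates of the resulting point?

Shear matrix for horizontal shear with factor k = 0.5:
[[1, 0.50], [0, 1]]
Result: (-2, -9) → (-6.5, -9)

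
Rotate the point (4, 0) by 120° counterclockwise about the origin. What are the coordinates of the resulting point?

Rotation matrix for 120°: [[cos 120°, -sin 120°], [sin 120°, cos 120°]] ≈ [[-0.500000, -0.866025], [0.866025, -0.500000]]
[[-0.500000, -0.866025], [0.866025, -0.500000]] × [4, 0]ᵀ ≈ [-2, 3.4641]ᵀ
Result: (-2, 3.4641)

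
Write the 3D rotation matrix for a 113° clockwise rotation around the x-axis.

Rotation matrix for clockwise 113° around x-axis:
A clockwise rotation by 113° is a counterclockwise rotation by -113°.
cos(-113°) = -0.3907, sin(-113°) = -0.9205
Result: [[1, 0, 0], [0, -0.3907, 0.9205], [0, -0.9205, -0.3907]]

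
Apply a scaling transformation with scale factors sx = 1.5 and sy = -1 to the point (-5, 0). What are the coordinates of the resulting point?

Scaling matrix:
[[1.50, 0], [0, -1]]
Result: (-5 × 1.5, 0 × -1) = (-7.5, 0)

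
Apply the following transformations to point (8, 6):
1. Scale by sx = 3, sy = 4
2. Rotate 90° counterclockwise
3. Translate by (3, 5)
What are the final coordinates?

Step 1: Scale → (24, 24)
Step 2: Rotate 90° → (-24, 24)
Step 3: Translate → (-21, 29)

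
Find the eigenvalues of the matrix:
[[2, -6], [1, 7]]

Characteristic equation: det(A - λI) = 0
λ² - (trace)λ + (det) = 0
trace = 2 + 7 = 9, det = (2)(7) - (-6)(1) = 20
λ² - (9)λ + (20) = 0
λ = (9 ± √((9)² - 4·(20))) / 2 = (9 ± √1) / 2
Solving: λ = 4, 5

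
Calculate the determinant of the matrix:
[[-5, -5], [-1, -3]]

For a 2×2 matrix [[a, b], [c, d]], det = ad - bc
det = (-5)(-3) - (-5)(-1) = 15 - 5 = 10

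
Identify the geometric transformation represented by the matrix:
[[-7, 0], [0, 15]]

This matrix represents: non-uniform scaling by sx = -7, sy = 15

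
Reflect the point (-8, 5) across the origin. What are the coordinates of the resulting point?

Reflection across origin: (-8, 5) → (8, -5)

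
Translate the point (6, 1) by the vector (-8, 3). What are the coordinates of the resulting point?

Translation by (-8, 3) (homogeneous matrix [[1, 0, -8], [0, 1, 3], [0, 0, 1]]):
x' = 6 + -8 = -2
y' = 1 + 3 = 4
Result: (-2, 4)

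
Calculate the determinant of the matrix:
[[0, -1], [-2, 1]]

For a 2×2 matrix [[a, b], [c, d]], det = ad - bc
det = (0)(1) - (-1)(-2) = 0 - 2 = -2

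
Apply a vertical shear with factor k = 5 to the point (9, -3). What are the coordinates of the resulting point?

Shear matrix for vertical shear with factor k = 5:
[[1, 0], [5, 1]]
Result: (9, -3) → (9, 42)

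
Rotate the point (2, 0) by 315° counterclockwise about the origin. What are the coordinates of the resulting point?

Rotation matrix for 315°: [[cos 315°, -sin 315°], [sin 315°, cos 315°]] ≈ [[0.707107, 0.707107], [-0.707107, 0.707107]]
[[0.707107, 0.707107], [-0.707107, 0.707107]] × [2, 0]ᵀ ≈ [1.4142, -1.4142]ᵀ
Result: (1.4142, -1.4142)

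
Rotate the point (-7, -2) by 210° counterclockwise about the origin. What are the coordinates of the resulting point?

Rotation matrix for 210°: [[cos 210°, -sin 210°], [sin 210°, cos 210°]] ≈ [[-0.866025, 0.500000], [-0.500000, -0.866025]]
[[-0.866025, 0.500000], [-0.500000, -0.866025]] × [-7, -2]ᵀ ≈ [5.0622, 5.2321]ᵀ
Result: (5.0622, 5.2321)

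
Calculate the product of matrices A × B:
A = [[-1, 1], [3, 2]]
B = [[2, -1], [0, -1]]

Matrix multiplication:
C[0][0] = -1×2 + 1×0 = -2
C[0][1] = -1×-1 + 1×-1 = 0
C[1][0] = 3×2 + 2×0 = 6
C[1][1] = 3×-1 + 2×-1 = -5
Result: [[-2, 0], [6, -5]]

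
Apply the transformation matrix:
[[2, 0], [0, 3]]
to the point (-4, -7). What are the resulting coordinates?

Matrix multiplication:
[[2, 0], [0, 3]] × [-4, -7]ᵀ
= [(2)(-4) + (0)(-7), (0)(-4) + (3)(-7)]ᵀ
= [-8, -21]ᵀ
Result: (-8, -21)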